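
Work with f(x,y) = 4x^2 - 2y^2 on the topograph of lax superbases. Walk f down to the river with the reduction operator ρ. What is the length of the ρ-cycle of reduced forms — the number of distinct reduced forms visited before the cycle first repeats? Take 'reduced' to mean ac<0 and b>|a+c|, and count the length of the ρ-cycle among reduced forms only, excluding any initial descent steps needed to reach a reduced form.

D = 32, ⌊√D⌋ = 5
descent: ρ → (-2,4,2)  [lands on river]
river: ρ → (2,4,-2)
ρ-cycle length = 2 (tail of 1 descent step not counted)

2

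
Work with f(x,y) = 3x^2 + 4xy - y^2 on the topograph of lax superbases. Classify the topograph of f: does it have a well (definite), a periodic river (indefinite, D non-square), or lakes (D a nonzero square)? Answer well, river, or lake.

D = b²−4ac = 4² − 4·3·(-1) = 28
D > 0 non-square ⇒ indefinite ⇒ periodic river

river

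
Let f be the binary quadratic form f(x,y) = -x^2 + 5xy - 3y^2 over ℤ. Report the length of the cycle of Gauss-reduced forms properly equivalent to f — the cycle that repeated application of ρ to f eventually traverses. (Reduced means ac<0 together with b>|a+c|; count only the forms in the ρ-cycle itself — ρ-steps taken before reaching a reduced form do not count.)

D = 13, ⌊√D⌋ = 3
descent: ρ → (-3,1,1)
descent: ρ → (1,3,-1)  [lands on river]
river: ρ → (-1,3,1)
ρ-cycle length = 2 (tail of 2 descent steps not counted)

2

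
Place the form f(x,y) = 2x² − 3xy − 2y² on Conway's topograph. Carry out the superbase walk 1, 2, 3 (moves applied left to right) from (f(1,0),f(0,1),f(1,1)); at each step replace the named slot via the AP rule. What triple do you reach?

start (2,-2,-3) = (f(1,0),f(0,1),f(1,1))
replace slot 1: 2·((-2)+(-3)) − 2 = -12 → (-12,-2,-3)
replace slot 2: 2·((-12)+(-3)) − (-2) = -28 → (-12,-28,-3)
replace slot 3: 2·((-12)+(-28)) − (-3) = -77 → (-12,-28,-77)

-12,-28,-77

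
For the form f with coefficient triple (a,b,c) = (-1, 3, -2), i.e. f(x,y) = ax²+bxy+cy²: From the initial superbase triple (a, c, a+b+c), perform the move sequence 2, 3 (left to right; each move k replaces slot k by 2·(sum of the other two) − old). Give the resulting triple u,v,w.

start (-1,-2,0) = (f(1,0),f(0,1),f(1,1))
replace slot 2: 2·((-1)+0) − (-2) = 0 → (-1,0,0)
replace slot 3: 2·((-1)+0) − 0 = -2 → (-1,0,-2)

-1,0,-2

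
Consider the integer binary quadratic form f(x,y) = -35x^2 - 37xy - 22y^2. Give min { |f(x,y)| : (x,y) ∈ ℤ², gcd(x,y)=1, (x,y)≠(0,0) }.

translate: b→-33 (≡37 mod 70), so (35,37,22)→(35,-33,20)
flip: (35,-33,20)→(20,33,35)
translate: b→-7 (≡33 mod 40), so (20,33,35)→(20,-7,22)
reduced (well bottom): (20,-7,22) with a≤c, −a<b≤a
well minimum |f| = |-20| = 20 (negative-definite)

20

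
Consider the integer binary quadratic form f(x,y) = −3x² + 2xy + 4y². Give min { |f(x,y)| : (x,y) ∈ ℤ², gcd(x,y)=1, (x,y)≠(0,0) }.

river: ρ → (4,6,-1)
river: ρ → (-1,6,4)
river: ρ → (4,2,-3)
river: ρ → (-3,4,3)
river: ρ → (3,2,-4)
river: ρ → (-4,6,1)
river: ρ → (1,6,-4)
river: ρ → (-4,2,3)
river: ρ → (3,4,-3)
river: ρ → (-3,2,4)
closes: descent 0, river 10
min |a| on river = 1

1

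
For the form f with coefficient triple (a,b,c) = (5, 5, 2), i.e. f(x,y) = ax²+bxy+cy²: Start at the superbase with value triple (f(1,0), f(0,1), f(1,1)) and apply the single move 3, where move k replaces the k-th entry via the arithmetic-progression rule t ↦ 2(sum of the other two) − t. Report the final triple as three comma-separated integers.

start (5,2,12) = (f(1,0),f(0,1),f(1,1))
replace slot 3: 2·(5+2) − 12 = 2 → (5,2,2)

5,2,2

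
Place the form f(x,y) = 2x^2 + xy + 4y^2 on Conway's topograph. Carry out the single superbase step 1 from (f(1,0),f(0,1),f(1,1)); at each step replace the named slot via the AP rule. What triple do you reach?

start (2,4,7) = (f(1,0),f(0,1),f(1,1))
replace slot 1: 2·(4+7) − 2 = 20 → (20,4,7)

20,4,7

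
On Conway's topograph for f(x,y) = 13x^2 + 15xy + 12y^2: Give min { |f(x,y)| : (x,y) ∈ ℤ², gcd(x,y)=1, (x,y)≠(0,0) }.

translate: b→-11 (≡15 mod 26), so (13,15,12)→(13,-11,10)
flip: (13,-11,10)→(10,11,13)
translate: b→-9 (≡11 mod 20), so (10,11,13)→(10,-9,12)
reduced (well bottom): (10,-9,12) with a≤c, −a<b≤a
well minimum = a = 10

10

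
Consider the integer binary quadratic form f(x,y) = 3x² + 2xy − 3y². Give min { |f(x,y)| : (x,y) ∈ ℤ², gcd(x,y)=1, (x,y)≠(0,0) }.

river: ρ → (-3,4,2)
river: ρ → (2,4,-3)
river: ρ → (-3,2,3)
river: ρ → (3,4,-2)
river: ρ → (-2,4,3)
river: ρ → (3,2,-3)
closes: descent 0, river 6
min |a| on river = 2

2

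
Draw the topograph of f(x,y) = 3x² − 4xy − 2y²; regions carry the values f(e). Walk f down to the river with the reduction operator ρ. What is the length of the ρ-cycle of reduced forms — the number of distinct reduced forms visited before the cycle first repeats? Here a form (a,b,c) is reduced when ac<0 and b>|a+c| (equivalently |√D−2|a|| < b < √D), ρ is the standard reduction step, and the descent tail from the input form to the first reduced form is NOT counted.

D = 40, ⌊√D⌋ = 6
descent: ρ → (-2,4,3)  [lands on river]
river: ρ → (3,2,-3)
river: ρ → (-3,4,2)
river: ρ → (2,4,-3)
river: ρ → (-3,2,3)
river: ρ → (3,4,-2)
ρ-cycle length = 6 (tail of 1 descent step not counted)

6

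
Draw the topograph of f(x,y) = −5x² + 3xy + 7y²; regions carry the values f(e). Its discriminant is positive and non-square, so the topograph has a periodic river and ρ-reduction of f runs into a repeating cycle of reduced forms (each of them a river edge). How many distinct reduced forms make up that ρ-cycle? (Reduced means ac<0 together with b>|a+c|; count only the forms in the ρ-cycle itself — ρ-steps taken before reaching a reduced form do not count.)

D = 149, ⌊√D⌋ = 12
river: ρ → (7,11,-1)
river: ρ → (-1,11,7)
river: ρ → (7,3,-5)
river: ρ → (-5,7,5)
river: ρ → (5,3,-7)
river: ρ → (-7,11,1)
river: ρ → (1,11,-7)
river: ρ → (-7,3,5)
river: ρ → (5,7,-5)
river: ρ → (-5,3,7)
ρ-cycle length = 10 (tail of 0 descent steps not counted)

10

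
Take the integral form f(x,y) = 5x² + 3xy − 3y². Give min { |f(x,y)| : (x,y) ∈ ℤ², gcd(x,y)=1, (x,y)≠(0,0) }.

river: ρ → (-3,3,5)
river: ρ → (5,7,-1)
river: ρ → (-1,7,5)
river: ρ → (5,3,-3)
closes: descent 0, river 4
min |a| on river = 1

1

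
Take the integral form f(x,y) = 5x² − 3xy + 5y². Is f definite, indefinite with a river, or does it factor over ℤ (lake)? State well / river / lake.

D = b²−4ac = (-3)² − 4·5·5 = -91
D < 0 ⇒ definite ⇒ every region one sign ⇒ single well

well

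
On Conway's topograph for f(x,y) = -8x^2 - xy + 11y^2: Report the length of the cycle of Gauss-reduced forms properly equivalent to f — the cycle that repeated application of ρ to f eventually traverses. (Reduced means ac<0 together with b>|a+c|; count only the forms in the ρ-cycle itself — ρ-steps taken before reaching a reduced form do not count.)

D = 353, ⌊√D⌋ = 18
descent: ρ → (11,1,-8)
descent: ρ → (-8,15,4)  [lands on river]
river: ρ → (4,17,-4)
river: ρ → (-4,15,8)
river: ρ → (8,17,-2)
river: ρ → (-2,15,16)
river: ρ → (16,17,-1)
river: ρ → (-1,17,16)
river: ρ → (16,15,-2)
river: ρ → (-2,17,8)
river: ρ → (8,15,-4)
river: ρ → (-4,17,4)
river: ρ → (4,15,-8)
river: ρ → (-8,17,2)
river: ρ → (2,15,-16)
river: ρ → (-16,17,1)
river: ρ → (1,17,-16)
river: ρ → (-16,15,2)
river: ρ → (2,17,-8)
ρ-cycle length = 18 (tail of 2 descent steps not counted)

18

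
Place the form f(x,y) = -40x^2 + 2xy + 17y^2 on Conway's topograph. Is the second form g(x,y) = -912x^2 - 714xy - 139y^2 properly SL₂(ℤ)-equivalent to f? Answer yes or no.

D₁ = 2724, D₂ = 2724
river cycle of f (length 24): (17, 32, -25), (-25, 18, 24), (24, 30, -19), (-19, 46, 8), (8, 50, -7), (-7, 48, 15), (15, 42, -16), (-16, 22, 35), (35, 48, -3), (-3, 48, 35), … (14 more)
river cycle of g (length 24): (-21, 36, 17), (17, 32, -25), (-25, 18, 24), (24, 30, -19), (-19, 46, 8), (8, 50, -7), (-7, 48, 15), (15, 42, -16), (-16, 22, 35), (35, 48, -3), … (14 more)
cycles coincide ⇒ equivalent

yes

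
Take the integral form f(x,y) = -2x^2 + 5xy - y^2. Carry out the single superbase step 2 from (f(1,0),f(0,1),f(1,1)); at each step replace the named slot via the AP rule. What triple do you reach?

start (-2,-1,2) = (f(1,0),f(0,1),f(1,1))
replace slot 2: 2·((-2)+2) − (-1) = 1 → (-2,1,2)

-2,1,2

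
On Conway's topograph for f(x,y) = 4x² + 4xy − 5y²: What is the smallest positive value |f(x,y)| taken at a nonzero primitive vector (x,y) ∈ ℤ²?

river: ρ → (-5,6,3)
river: ρ → (3,6,-5)
river: ρ → (-5,4,4)
river: ρ → (4,4,-5)
closes: descent 0, river 4
min |a| on river = 3

3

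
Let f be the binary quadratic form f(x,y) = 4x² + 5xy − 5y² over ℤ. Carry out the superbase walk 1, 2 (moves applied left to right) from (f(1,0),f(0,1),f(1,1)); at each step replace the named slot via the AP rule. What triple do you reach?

start (4,-5,4) = (f(1,0),f(0,1),f(1,1))
replace slot 1: 2·((-5)+4) − 4 = -6 → (-6,-5,4)
replace slot 2: 2·((-6)+4) − (-5) = 1 → (-6,1,4)

-6,1,4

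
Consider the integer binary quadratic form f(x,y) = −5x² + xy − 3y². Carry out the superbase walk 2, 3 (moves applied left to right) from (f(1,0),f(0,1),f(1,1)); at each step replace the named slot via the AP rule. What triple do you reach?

start (-5,-3,-7) = (f(1,0),f(0,1),f(1,1))
replace slot 2: 2·((-5)+(-7)) − (-3) = -21 → (-5,-21,-7)
replace slot 3: 2·((-5)+(-21)) − (-7) = -45 → (-5,-21,-45)

-5,-21,-45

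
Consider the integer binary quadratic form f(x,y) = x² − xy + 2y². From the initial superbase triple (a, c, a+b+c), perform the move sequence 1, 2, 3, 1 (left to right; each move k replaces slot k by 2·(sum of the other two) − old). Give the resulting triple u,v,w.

start (1,2,2) = (f(1,0),f(0,1),f(1,1))
replace slot 1: 2·(2+2) − 1 = 7 → (7,2,2)
replace slot 2: 2·(7+2) − 2 = 16 → (7,16,2)
replace slot 3: 2·(7+16) − 2 = 44 → (7,16,44)
replace slot 1: 2·(16+44) − 7 = 113 → (113,16,44)

113,16,44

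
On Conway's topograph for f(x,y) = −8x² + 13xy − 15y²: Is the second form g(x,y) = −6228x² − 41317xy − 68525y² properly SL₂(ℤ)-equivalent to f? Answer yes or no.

D₁ = -311, D₂ = -311
f is negative-definite; reduce −f:
−f: translate: b→3 (≡-13 mod 16), so (8,-13,15)→(8,3,10)
−f: reduced (well bottom): (8,3,10) with a≤c, −a<b≤a
flip sign back: reduced form of f is (-8,-3,-10)
g is negative-definite; reduce −g:
−g: translate: b→3949 (≡41317 mod 12456), so (6228,41317,68525)→(6228,3949,626)
−g: flip: (6228,3949,626)→(626,-3949,6228)
−g: translate: b→-193 (≡-3949 mod 1252), so (626,-3949,6228)→(626,-193,15)
−g: flip: (626,-193,15)→(15,193,626)
−g: translate: b→13 (≡193 mod 30), so (15,193,626)→(15,13,8)
−g: flip: (15,13,8)→(8,-13,15)
−g: translate: b→3 (≡-13 mod 16), so (8,-13,15)→(8,3,10)
−g: reduced (well bottom): (8,3,10) with a≤c, −a<b≤a
flip sign back: reduced form of g is (-8,-3,-10)
reduced forms (-8, -3, -10) vs (-8, -3, -10) ⇒ equivalent

yes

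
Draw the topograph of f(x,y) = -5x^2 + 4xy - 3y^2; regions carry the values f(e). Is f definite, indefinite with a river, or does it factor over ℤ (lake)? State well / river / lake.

D = b²−4ac = 4² − 4·(-5)·(-3) = -44
D < 0 ⇒ definite ⇒ every region one sign ⇒ single well

well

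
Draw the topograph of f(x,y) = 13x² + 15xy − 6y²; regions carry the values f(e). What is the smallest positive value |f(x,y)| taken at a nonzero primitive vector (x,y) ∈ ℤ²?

river: ρ → (-6,21,4)
river: ρ → (4,19,-11)
river: ρ → (-11,3,12)
river: ρ → (12,21,-2)
river: ρ → (-2,23,1)
river: ρ → (1,23,-2)
river: ρ → (-2,21,12)
river: ρ → (12,3,-11)
river: ρ → (-11,19,4)
river: ρ → (4,21,-6)
river: ρ → (-6,15,13)
river: ρ → (13,11,-8)
river: ρ → (-8,21,3)
river: ρ → (3,21,-8)
river: ρ → (-8,11,13)
river: ρ → (13,15,-6)
closes: descent 0, river 16
min |a| on river = 1

1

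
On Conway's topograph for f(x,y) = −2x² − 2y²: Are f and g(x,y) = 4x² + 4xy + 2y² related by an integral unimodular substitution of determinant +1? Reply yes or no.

D₁ = -16, D₂ = -16
f is negative-definite; reduce −f:
−f: reduced (well bottom): (2,0,2) with a≤c, −a<b≤a
flip sign back: reduced form of f is (-2,0,-2)
g: flip: (4,4,2)→(2,-4,4)
g: translate: b→0 (≡-4 mod 4), so (2,-4,4)→(2,0,2)
g: reduced (well bottom): (2,0,2) with a≤c, −a<b≤a
reduced forms (-2, 0, -2) vs (2, 0, 2) ⇒ inequivalent

no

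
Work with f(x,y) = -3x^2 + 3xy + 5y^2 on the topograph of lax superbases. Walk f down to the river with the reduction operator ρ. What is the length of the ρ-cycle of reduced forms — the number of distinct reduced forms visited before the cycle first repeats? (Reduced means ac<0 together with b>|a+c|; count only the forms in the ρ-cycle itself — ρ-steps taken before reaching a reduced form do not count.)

D = 69, ⌊√D⌋ = 8
river: ρ → (5,7,-1)
river: ρ → (-1,7,5)
river: ρ → (5,3,-3)
river: ρ → (-3,3,5)
ρ-cycle length = 4 (tail of 0 descent steps not counted)

4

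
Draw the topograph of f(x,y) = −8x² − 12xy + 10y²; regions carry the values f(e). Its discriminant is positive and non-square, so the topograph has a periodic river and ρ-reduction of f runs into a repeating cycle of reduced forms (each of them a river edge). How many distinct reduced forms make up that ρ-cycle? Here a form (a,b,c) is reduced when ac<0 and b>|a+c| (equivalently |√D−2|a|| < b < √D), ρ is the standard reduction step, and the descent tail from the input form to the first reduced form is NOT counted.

D = 464, ⌊√D⌋ = 21
descent: ρ → (10,12,-8)  [lands on river]
river: ρ → (-8,20,2)
river: ρ → (2,20,-8)
river: ρ → (-8,12,10)
river: ρ → (10,8,-10)
river: ρ → (-10,12,8)
river: ρ → (8,20,-2)
river: ρ → (-2,20,8)
river: ρ → (8,12,-10)
river: ρ → (-10,8,10)
ρ-cycle length = 10 (tail of 1 descent step not counted)

10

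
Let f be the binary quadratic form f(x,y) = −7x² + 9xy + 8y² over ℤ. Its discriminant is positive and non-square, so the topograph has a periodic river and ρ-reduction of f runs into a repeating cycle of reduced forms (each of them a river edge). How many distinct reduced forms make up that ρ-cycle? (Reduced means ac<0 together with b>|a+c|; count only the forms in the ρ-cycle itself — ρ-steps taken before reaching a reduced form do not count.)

D = 305, ⌊√D⌋ = 17
river: ρ → (8,7,-8)
river: ρ → (-8,9,7)
river: ρ → (7,5,-10)
river: ρ → (-10,15,2)
river: ρ → (2,17,-2)
river: ρ → (-2,15,10)
river: ρ → (10,5,-7)
river: ρ → (-7,9,8)
ρ-cycle length = 8 (tail of 0 descent steps not counted)

8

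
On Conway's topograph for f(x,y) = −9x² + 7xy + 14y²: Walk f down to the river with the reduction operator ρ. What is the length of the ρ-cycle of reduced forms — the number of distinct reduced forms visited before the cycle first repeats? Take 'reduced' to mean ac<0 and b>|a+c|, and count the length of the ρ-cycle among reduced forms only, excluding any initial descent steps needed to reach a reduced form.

D = 553, ⌊√D⌋ = 23
river: ρ → (14,21,-2)
river: ρ → (-2,23,3)
river: ρ → (3,19,-16)
river: ρ → (-16,13,6)
river: ρ → (6,23,-1)
river: ρ → (-1,23,6)
river: ρ → (6,13,-16)
river: ρ → (-16,19,3)
river: ρ → (3,23,-2)
river: ρ → (-2,21,14)
river: ρ → (14,7,-9)
river: ρ → (-9,11,12)
river: ρ → (12,13,-8)
river: ρ → (-8,19,6)
river: ρ → (6,17,-11)
river: ρ → (-11,5,12)
river: ρ → (12,19,-4)
river: ρ → (-4,21,7)
river: ρ → (7,21,-4)
river: ρ → (-4,19,12)
river: ρ → (12,5,-11)
river: ρ → (-11,17,6)
river: ρ → (6,19,-8)
river: ρ → (-8,13,12)
river: ρ → (12,11,-9)
river: ρ → (-9,7,14)
ρ-cycle length = 26 (tail of 0 descent steps not counted)

26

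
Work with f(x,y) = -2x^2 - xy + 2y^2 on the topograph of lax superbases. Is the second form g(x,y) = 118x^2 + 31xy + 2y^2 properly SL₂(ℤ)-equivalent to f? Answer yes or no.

D₁ = 17, D₂ = 17
river cycle of f (length 6): (2, 1, -2), (-2, 3, 1), (1, 3, -2), (-2, 1, 2), (2, 3, -1), (-1, 3, 2)
river cycle of g (length 6): (2, 1, -2), (-2, 3, 1), (1, 3, -2), (-2, 1, 2), (2, 3, -1), (-1, 3, 2)
cycles coincide ⇒ equivalent

yes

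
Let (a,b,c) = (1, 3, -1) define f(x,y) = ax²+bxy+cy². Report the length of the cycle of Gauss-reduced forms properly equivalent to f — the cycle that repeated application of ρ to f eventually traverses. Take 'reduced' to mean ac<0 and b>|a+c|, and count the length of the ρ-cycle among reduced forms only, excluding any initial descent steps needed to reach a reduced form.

D = 13, ⌊√D⌋ = 3
river: ρ → (-1,3,1)
river: ρ → (1,3,-1)
ρ-cycle length = 2 (tail of 0 descent steps not counted)

2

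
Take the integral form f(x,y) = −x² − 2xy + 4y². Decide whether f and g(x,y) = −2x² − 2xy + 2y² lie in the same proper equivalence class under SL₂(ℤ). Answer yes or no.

D₁ = 20, D₂ = 20
river cycle of f (length 2): (-1, 4, 1), (1, 4, -1)
river cycle of g (length 2): (2, 2, -2), (-2, 2, 2)
cycles differ ⇒ inequivalent

no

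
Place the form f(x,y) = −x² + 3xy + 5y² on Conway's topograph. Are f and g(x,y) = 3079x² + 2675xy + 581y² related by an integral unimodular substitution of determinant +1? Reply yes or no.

D₁ = 29, D₂ = 29
river cycle of f (length 2): (-1, 5, 1), (1, 5, -1)
river cycle of g (length 2): (-1, 5, 1), (1, 5, -1)
cycles coincide ⇒ equivalent

yes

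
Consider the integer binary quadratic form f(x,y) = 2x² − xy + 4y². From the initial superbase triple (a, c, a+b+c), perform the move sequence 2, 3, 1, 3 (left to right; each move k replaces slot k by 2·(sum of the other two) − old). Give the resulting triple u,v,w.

start (2,4,5) = (f(1,0),f(0,1),f(1,1))
replace slot 2: 2·(2+5) − 4 = 10 → (2,10,5)
replace slot 3: 2·(2+10) − 5 = 19 → (2,10,19)
replace slot 1: 2·(10+19) − 2 = 56 → (56,10,19)
replace slot 3: 2·(56+10) − 19 = 113 → (56,10,113)

56,10,113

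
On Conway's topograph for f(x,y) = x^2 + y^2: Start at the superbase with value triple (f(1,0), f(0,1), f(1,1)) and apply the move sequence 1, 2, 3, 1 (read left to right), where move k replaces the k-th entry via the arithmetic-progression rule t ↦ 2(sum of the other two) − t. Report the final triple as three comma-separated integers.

start (1,1,2) = (f(1,0),f(0,1),f(1,1))
replace slot 1: 2·(1+2) − 1 = 5 → (5,1,2)
replace slot 2: 2·(5+2) − 1 = 13 → (5,13,2)
replace slot 3: 2·(5+13) − 2 = 34 → (5,13,34)
replace slot 1: 2·(13+34) − 5 = 89 → (89,13,34)

89,13,34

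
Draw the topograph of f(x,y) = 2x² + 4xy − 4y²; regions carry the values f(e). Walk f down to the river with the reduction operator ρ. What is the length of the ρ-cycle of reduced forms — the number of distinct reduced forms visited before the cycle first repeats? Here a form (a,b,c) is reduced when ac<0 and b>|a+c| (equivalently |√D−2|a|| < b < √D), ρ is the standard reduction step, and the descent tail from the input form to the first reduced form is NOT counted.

D = 48, ⌊√D⌋ = 6
river: ρ → (-4,4,2)
river: ρ → (2,4,-4)
ρ-cycle length = 2 (tail of 0 descent steps not counted)

2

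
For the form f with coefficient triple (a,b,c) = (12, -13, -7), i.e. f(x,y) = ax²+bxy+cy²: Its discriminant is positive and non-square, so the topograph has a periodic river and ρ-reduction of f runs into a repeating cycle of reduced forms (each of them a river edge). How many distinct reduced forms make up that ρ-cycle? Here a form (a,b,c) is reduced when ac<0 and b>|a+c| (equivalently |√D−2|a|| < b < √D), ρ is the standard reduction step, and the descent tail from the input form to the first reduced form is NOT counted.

D = 505, ⌊√D⌋ = 22
descent: ρ → (-7,13,12)  [lands on river]
river: ρ → (12,11,-8)
river: ρ → (-8,21,2)
river: ρ → (2,19,-18)
river: ρ → (-18,17,3)
river: ρ → (3,19,-12)
river: ρ → (-12,5,10)
river: ρ → (10,15,-7)
ρ-cycle length = 8 (tail of 1 descent step not counted)

8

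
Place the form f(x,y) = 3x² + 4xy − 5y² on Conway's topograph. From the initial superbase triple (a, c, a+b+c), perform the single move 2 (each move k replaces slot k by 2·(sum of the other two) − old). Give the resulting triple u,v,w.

start (3,-5,2) = (f(1,0),f(0,1),f(1,1))
replace slot 2: 2·(3+2) − (-5) = 15 → (3,15,2)

3,15,2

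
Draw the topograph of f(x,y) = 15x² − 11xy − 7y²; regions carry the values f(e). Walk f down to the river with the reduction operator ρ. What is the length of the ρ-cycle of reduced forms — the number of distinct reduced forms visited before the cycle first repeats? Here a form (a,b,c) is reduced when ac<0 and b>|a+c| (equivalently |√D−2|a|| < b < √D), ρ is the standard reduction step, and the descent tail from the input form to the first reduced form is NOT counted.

D = 541, ⌊√D⌋ = 23
descent: ρ → (-7,11,15)  [lands on river]
river: ρ → (15,19,-3)
river: ρ → (-3,23,1)
river: ρ → (1,23,-3)
river: ρ → (-3,19,15)
river: ρ → (15,11,-7)
river: ρ → (-7,17,9)
river: ρ → (9,19,-5)
river: ρ → (-5,21,5)
river: ρ → (5,19,-9)
river: ρ → (-9,17,7)
river: ρ → (7,11,-15)
river: ρ → (-15,19,3)
river: ρ → (3,23,-1)
river: ρ → (-1,23,3)
river: ρ → (3,19,-15)
river: ρ → (-15,11,7)
river: ρ → (7,17,-9)
river: ρ → (-9,19,5)
river: ρ → (5,21,-5)
river: ρ → (-5,19,9)
river: ρ → (9,17,-7)
ρ-cycle length = 22 (tail of 1 descent step not counted)

22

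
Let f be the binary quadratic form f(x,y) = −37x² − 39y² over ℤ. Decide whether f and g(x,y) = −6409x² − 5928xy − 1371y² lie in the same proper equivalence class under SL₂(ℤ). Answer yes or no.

D₁ = -5772, D₂ = -5772
f is negative-definite; reduce −f:
−f: reduced (well bottom): (37,0,39) with a≤c, −a<b≤a
flip sign back: reduced form of f is (-37,0,-39)
g is negative-definite; reduce −g:
−g: flip: (6409,5928,1371)→(1371,-5928,6409)
−g: translate: b→-444 (≡-5928 mod 2742), so (1371,-5928,6409)→(1371,-444,37)
−g: flip: (1371,-444,37)→(37,444,1371)
−g: translate: b→0 (≡444 mod 74), so (37,444,1371)→(37,0,39)
−g: reduced (well bottom): (37,0,39) with a≤c, −a<b≤a
flip sign back: reduced form of g is (-37,0,-39)
reduced forms (-37, 0, -39) vs (-37, 0, -39) ⇒ equivalent

yes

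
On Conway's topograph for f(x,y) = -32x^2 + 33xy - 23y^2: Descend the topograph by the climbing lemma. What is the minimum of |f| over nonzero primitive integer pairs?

translate: b→31 (≡-33 mod 64), so (32,-33,23)→(32,31,22)
flip: (32,31,22)→(22,-31,32)
translate: b→13 (≡-31 mod 44), so (22,-31,32)→(22,13,23)
reduced (well bottom): (22,13,23) with a≤c, −a<b≤a
well minimum |f| = |-22| = 22 (negative-definite)

22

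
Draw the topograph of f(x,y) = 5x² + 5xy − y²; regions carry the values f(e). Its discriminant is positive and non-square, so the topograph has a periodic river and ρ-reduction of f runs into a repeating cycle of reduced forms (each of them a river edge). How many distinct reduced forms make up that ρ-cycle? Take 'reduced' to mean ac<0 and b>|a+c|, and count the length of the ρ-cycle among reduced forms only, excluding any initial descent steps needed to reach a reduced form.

D = 45, ⌊√D⌋ = 6
river: ρ → (-1,5,5)
river: ρ → (5,5,-1)
ρ-cycle length = 2 (tail of 0 descent steps not counted)

2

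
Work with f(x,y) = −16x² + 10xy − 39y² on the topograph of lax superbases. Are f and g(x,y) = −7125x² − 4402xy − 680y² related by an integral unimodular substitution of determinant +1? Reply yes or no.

D₁ = -2396, D₂ = -2396
f is negative-definite; reduce −f:
−f: reduced (well bottom): (16,-10,39) with a≤c, −a<b≤a
flip sign back: reduced form of f is (-16,10,-39)
g is negative-definite; reduce −g:
−g: flip: (7125,4402,680)→(680,-4402,7125)
−g: translate: b→-322 (≡-4402 mod 1360), so (680,-4402,7125)→(680,-322,39)
−g: flip: (680,-322,39)→(39,322,680)
−g: translate: b→10 (≡322 mod 78), so (39,322,680)→(39,10,16)
−g: flip: (39,10,16)→(16,-10,39)
−g: reduced (well bottom): (16,-10,39) with a≤c, −a<b≤a
flip sign back: reduced form of g is (-16,10,-39)
reduced forms (-16, 10, -39) vs (-16, 10, -39) ⇒ equivalent

yes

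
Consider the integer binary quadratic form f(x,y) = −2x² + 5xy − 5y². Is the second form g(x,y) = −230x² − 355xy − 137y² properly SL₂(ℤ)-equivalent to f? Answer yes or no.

D₁ = -15, D₂ = -15
f is negative-definite; reduce −f:
−f: translate: b→-1 (≡-5 mod 4), so (2,-5,5)→(2,-1,2)
−f: flip: (2,-1,2)→(2,1,2)
−f: reduced (well bottom): (2,1,2) with a≤c, −a<b≤a
flip sign back: reduced form of f is (-2,-1,-2)
g is negative-definite; reduce −g:
−g: translate: b→-105 (≡355 mod 460), so (230,355,137)→(230,-105,12)
−g: flip: (230,-105,12)→(12,105,230)
−g: translate: b→9 (≡105 mod 24), so (12,105,230)→(12,9,2)
−g: flip: (12,9,2)→(2,-9,12)
−g: translate: b→-1 (≡-9 mod 4), so (2,-9,12)→(2,-1,2)
−g: flip: (2,-1,2)→(2,1,2)
−g: reduced (well bottom): (2,1,2) with a≤c, −a<b≤a
flip sign back: reduced form of g is (-2,-1,-2)
reduced forms (-2, -1, -2) vs (-2, -1, -2) ⇒ equivalent

yes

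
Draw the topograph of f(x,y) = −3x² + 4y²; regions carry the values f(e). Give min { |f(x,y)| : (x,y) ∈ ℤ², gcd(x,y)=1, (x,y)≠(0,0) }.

descent: ρ → (4,0,-3)
descent: ρ → (-3,6,1)  [lands on river]
river: ρ → (1,6,-3)
closes: descent 2, river 2
min |a| on river = 1

1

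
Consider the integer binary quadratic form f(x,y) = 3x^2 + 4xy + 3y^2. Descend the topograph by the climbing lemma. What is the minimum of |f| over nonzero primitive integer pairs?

translate: b→-2 (≡4 mod 6), so (3,4,3)→(3,-2,2)
flip: (3,-2,2)→(2,2,3)
reduced (well bottom): (2,2,3) with a≤c, −a<b≤a
well minimum = a = 2

2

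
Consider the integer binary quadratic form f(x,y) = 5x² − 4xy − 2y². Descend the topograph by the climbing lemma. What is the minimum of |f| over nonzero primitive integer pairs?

descent: ρ → (-2,4,5)  [lands on river]
river: ρ → (5,6,-1)
river: ρ → (-1,6,5)
river: ρ → (5,4,-2)
closes: descent 1, river 4
min |a| on river = 1

1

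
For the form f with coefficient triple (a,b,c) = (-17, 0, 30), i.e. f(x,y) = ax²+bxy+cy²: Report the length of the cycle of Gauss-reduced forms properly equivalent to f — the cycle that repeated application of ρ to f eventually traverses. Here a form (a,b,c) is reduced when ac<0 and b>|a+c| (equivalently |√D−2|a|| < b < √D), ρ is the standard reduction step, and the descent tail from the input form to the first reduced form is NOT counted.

D = 2040, ⌊√D⌋ = 45
descent: ρ → (30,0,-17)
descent: ρ → (-17,34,13)  [lands on river]
river: ρ → (13,44,-2)
river: ρ → (-2,44,13)
river: ρ → (13,34,-17)
ρ-cycle length = 4 (tail of 2 descent steps not counted)

4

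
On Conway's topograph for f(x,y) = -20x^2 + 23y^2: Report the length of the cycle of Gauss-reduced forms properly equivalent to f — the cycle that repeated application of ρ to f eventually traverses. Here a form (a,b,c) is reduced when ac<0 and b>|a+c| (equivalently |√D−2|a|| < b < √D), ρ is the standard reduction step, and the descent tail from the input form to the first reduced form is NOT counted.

D = 1840, ⌊√D⌋ = 42
descent: ρ → (23,0,-20)
descent: ρ → (-20,40,3)  [lands on river]
river: ρ → (3,38,-33)
river: ρ → (-33,28,8)
river: ρ → (8,36,-17)
river: ρ → (-17,32,12)
river: ρ → (12,40,-5)
river: ρ → (-5,40,12)
river: ρ → (12,32,-17)
river: ρ → (-17,36,8)
river: ρ → (8,28,-33)
river: ρ → (-33,38,3)
river: ρ → (3,40,-20)
ρ-cycle length = 12 (tail of 2 descent steps not counted)

12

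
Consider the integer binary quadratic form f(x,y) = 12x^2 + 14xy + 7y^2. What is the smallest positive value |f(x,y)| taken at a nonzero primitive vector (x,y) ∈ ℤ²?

translate: b→-10 (≡14 mod 24), so (12,14,7)→(12,-10,5)
flip: (12,-10,5)→(5,10,12)
translate: b→0 (≡10 mod 10), so (5,10,12)→(5,0,7)
reduced (well bottom): (5,0,7) with a≤c, −a<b≤a
well minimum = a = 5

5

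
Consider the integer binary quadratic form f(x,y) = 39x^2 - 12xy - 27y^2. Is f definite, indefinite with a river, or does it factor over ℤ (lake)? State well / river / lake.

D = b²−4ac = (-12)² − 4·39·(-27) = 4356
D = 66² is a perfect square ⇒ form factors over ℤ ⇒ lakes

lake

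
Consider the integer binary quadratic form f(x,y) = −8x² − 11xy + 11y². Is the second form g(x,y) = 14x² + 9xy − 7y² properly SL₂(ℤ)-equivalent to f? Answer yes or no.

D₁ = 473, D₂ = 473
river cycle of f (length 4): (11, 11, -8), (-8, 21, 1), (1, 21, -8), (-8, 11, 11)
river cycle of g (length 4): (-7, 19, 4), (4, 21, -2), (-2, 19, 14), (14, 9, -7)
cycles differ ⇒ inequivalent

no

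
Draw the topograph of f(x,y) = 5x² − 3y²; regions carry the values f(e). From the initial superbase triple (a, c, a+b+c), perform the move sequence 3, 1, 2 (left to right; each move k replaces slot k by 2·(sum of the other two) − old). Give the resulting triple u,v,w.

start (5,-3,2) = (f(1,0),f(0,1),f(1,1))
replace slot 3: 2·(5+(-3)) − 2 = 2 → (5,-3,2)
replace slot 1: 2·((-3)+2) − 5 = -7 → (-7,-3,2)
replace slot 2: 2·((-7)+2) − (-3) = -7 → (-7,-7,2)

-7,-7,2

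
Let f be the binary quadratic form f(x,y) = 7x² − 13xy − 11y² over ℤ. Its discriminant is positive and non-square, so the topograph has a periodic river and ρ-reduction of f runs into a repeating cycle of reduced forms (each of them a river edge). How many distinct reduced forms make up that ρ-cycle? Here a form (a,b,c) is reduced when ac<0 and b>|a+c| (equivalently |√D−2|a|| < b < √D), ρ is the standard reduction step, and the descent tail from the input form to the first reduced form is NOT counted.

D = 477, ⌊√D⌋ = 21
descent: ρ → (-11,13,7)  [lands on river]
river: ρ → (7,15,-9)
river: ρ → (-9,21,1)
river: ρ → (1,21,-9)
river: ρ → (-9,15,7)
river: ρ → (7,13,-11)
river: ρ → (-11,9,9)
river: ρ → (9,9,-11)
ρ-cycle length = 8 (tail of 1 descent step not counted)

8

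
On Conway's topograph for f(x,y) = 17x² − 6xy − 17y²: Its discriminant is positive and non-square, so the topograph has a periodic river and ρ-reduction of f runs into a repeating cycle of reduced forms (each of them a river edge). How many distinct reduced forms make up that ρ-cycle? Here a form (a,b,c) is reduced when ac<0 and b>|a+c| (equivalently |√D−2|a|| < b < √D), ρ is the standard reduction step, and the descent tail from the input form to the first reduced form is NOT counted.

D = 1192, ⌊√D⌋ = 34
descent: ρ → (-17,6,17)  [lands on river]
river: ρ → (17,28,-6)
river: ρ → (-6,32,7)
river: ρ → (7,24,-22)
river: ρ → (-22,20,9)
river: ρ → (9,34,-1)
river: ρ → (-1,34,9)
river: ρ → (9,20,-22)
river: ρ → (-22,24,7)
river: ρ → (7,32,-6)
river: ρ → (-6,28,17)
river: ρ → (17,6,-17)
river: ρ → (-17,28,6)
river: ρ → (6,32,-7)
river: ρ → (-7,24,22)
river: ρ → (22,20,-9)
river: ρ → (-9,34,1)
river: ρ → (1,34,-9)
river: ρ → (-9,20,22)
river: ρ → (22,24,-7)
river: ρ → (-7,32,6)
river: ρ → (6,28,-17)
ρ-cycle length = 22 (tail of 1 descent step not counted)

22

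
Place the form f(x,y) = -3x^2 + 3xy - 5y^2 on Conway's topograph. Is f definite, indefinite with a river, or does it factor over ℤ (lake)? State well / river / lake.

D = b²−4ac = 3² − 4·(-3)·(-5) = -51
D < 0 ⇒ definite ⇒ every region one sign ⇒ single well

well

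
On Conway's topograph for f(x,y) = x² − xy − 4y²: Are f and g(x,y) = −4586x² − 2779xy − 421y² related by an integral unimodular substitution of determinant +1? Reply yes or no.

D₁ = 17, D₂ = 17
river cycle of f (length 6): (1, 3, -2), (-2, 1, 2), (2, 3, -1), (-1, 3, 2), (2, 1, -2), (-2, 3, 1)
river cycle of g (length 6): (1, 3, -2), (-2, 1, 2), (2, 3, -1), (-1, 3, 2), (2, 1, -2), (-2, 3, 1)
cycles coincide ⇒ equivalent

yes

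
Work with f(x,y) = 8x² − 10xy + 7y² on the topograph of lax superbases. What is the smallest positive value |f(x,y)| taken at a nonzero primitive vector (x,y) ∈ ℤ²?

translate: b→6 (≡-10 mod 16), so (8,-10,7)→(8,6,5)
flip: (8,6,5)→(5,-6,8)
translate: b→4 (≡-6 mod 10), so (5,-6,8)→(5,4,7)
reduced (well bottom): (5,4,7) with a≤c, −a<b≤a
well minimum = a = 5

5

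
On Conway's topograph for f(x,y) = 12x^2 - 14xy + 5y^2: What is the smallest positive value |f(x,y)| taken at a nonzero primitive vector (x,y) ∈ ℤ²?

translate: b→10 (≡-14 mod 24), so (12,-14,5)→(12,10,3)
flip: (12,10,3)→(3,-10,12)
translate: b→2 (≡-10 mod 6), so (3,-10,12)→(3,2,4)
reduced (well bottom): (3,2,4) with a≤c, −a<b≤a
well minimum = a = 3

3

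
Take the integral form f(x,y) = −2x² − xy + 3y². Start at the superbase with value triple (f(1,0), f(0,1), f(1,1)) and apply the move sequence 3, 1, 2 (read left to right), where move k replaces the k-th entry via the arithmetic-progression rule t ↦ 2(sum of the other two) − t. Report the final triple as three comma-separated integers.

start (-2,3,0) = (f(1,0),f(0,1),f(1,1))
replace slot 3: 2·((-2)+3) − 0 = 2 → (-2,3,2)
replace slot 1: 2·(3+2) − (-2) = 12 → (12,3,2)
replace slot 2: 2·(12+2) − 3 = 25 → (12,25,2)

12,25,2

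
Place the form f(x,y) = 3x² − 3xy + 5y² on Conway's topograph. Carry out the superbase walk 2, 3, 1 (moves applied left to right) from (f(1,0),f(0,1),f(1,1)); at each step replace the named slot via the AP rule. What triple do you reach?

start (3,5,5) = (f(1,0),f(0,1),f(1,1))
replace slot 2: 2·(3+5) − 5 = 11 → (3,11,5)
replace slot 3: 2·(3+11) − 5 = 23 → (3,11,23)
replace slot 1: 2·(11+23) − 3 = 65 → (65,11,23)

65,11,23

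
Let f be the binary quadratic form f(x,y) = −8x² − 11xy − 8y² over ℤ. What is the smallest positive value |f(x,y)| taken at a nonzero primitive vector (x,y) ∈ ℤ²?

translate: b→-5 (≡11 mod 16), so (8,11,8)→(8,-5,5)
flip: (8,-5,5)→(5,5,8)
reduced (well bottom): (5,5,8) with a≤c, −a<b≤a
well minimum |f| = |-5| = 5 (negative-definite)

5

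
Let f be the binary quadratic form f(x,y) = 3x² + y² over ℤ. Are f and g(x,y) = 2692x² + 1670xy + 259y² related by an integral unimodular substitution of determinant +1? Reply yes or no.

D₁ = -12, D₂ = -12
f: flip: (3,0,1)→(1,0,3)
f: reduced (well bottom): (1,0,3) with a≤c, −a<b≤a
g: flip: (2692,1670,259)→(259,-1670,2692)
g: translate: b→-116 (≡-1670 mod 518), so (259,-1670,2692)→(259,-116,13)
g: flip: (259,-116,13)→(13,116,259)
g: translate: b→12 (≡116 mod 26), so (13,116,259)→(13,12,3)
g: flip: (13,12,3)→(3,-12,13)
g: translate: b→0 (≡-12 mod 6), so (3,-12,13)→(3,0,1)
g: flip: (3,0,1)→(1,0,3)
g: reduced (well bottom): (1,0,3) with a≤c, −a<b≤a
reduced forms (1, 0, 3) vs (1, 0, 3) ⇒ equivalent

yes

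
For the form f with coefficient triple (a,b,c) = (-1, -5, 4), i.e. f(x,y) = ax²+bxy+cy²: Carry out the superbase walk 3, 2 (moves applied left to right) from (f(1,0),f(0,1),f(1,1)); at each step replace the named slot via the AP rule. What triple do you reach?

start (-1,4,-2) = (f(1,0),f(0,1),f(1,1))
replace slot 3: 2·((-1)+4) − (-2) = 8 → (-1,4,8)
replace slot 2: 2·((-1)+8) − 4 = 10 → (-1,10,8)

-1,10,8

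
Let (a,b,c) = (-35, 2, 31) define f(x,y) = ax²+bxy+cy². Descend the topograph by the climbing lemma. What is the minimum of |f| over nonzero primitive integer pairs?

descent: ρ → (31,60,-6)  [lands on river]
river: ρ → (-6,60,31)
river: ρ → (31,64,-2)
river: ρ → (-2,64,31)
closes: descent 1, river 4
min |a| on river = 2

2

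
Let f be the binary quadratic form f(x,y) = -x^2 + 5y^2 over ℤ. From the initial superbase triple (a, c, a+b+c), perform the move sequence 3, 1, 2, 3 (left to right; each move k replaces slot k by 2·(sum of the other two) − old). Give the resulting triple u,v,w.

start (-1,5,4) = (f(1,0),f(0,1),f(1,1))
replace slot 3: 2·((-1)+5) − 4 = 4 → (-1,5,4)
replace slot 1: 2·(5+4) − (-1) = 19 → (19,5,4)
replace slot 2: 2·(19+4) − 5 = 41 → (19,41,4)
replace slot 3: 2·(19+41) − 4 = 116 → (19,41,116)

19,41,116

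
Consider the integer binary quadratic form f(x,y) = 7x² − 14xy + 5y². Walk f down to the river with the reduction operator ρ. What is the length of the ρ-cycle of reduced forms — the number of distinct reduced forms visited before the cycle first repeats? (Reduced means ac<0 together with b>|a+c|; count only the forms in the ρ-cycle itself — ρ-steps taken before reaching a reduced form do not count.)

D = 56, ⌊√D⌋ = 7
descent: ρ → (5,4,-2)  [lands on river]
river: ρ → (-2,4,5)
river: ρ → (5,6,-1)
river: ρ → (-1,6,5)
ρ-cycle length = 4 (tail of 1 descent step not counted)

4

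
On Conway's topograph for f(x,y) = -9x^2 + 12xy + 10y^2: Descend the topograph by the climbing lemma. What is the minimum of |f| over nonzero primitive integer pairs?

river: ρ → (10,8,-11)
river: ρ → (-11,14,7)
river: ρ → (7,14,-11)
river: ρ → (-11,8,10)
river: ρ → (10,12,-9)
river: ρ → (-9,6,13)
river: ρ → (13,20,-2)
river: ρ → (-2,20,13)
river: ρ → (13,6,-9)
river: ρ → (-9,12,10)
closes: descent 0, river 10
min |a| on river = 2

2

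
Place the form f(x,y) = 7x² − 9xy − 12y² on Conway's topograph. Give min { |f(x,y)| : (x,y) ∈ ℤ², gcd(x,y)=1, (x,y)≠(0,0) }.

descent: ρ → (-12,9,7)  [lands on river]
river: ρ → (7,19,-2)
river: ρ → (-2,17,16)
river: ρ → (16,15,-3)
river: ρ → (-3,15,16)
river: ρ → (16,17,-2)
river: ρ → (-2,19,7)
river: ρ → (7,9,-12)
river: ρ → (-12,15,4)
river: ρ → (4,17,-8)
river: ρ → (-8,15,6)
river: ρ → (6,9,-14)
river: ρ → (-14,19,1)
river: ρ → (1,19,-14)
river: ρ → (-14,9,6)
river: ρ → (6,15,-8)
river: ρ → (-8,17,4)
river: ρ → (4,15,-12)
closes: descent 1, river 18
min |a| on river = 1

1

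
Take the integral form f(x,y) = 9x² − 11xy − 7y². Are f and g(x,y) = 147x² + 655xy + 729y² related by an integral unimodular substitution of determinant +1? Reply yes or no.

D₁ = 373, D₂ = 373
river cycle of f (length 14): (-7, 11, 9), (9, 7, -9), (-9, 11, 7), (7, 17, -3), (-3, 19, 1), (1, 19, -3), (-3, 17, 7), (7, 11, -9), (-9, 7, 9), (9, 11, -7), … (4 more)
river cycle of g (length 14): (7, 17, -3), (-3, 19, 1), (1, 19, -3), (-3, 17, 7), (7, 11, -9), (-9, 7, 9), (9, 11, -7), (-7, 17, 3), (3, 19, -1), (-1, 19, 3), … (4 more)
cycles coincide ⇒ equivalent

yes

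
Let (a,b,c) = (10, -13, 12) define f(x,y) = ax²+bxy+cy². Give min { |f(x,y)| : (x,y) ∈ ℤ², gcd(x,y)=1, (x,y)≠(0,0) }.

translate: b→7 (≡-13 mod 20), so (10,-13,12)→(10,7,9)
flip: (10,7,9)→(9,-7,10)
reduced (well bottom): (9,-7,10) with a≤c, −a<b≤a
well minimum = a = 9

9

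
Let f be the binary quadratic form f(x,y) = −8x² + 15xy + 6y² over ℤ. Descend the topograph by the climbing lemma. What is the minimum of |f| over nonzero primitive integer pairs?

river: ρ → (6,9,-14)
river: ρ → (-14,19,1)
river: ρ → (1,19,-14)
river: ρ → (-14,9,6)
river: ρ → (6,15,-8)
river: ρ → (-8,17,4)
river: ρ → (4,15,-12)
river: ρ → (-12,9,7)
river: ρ → (7,19,-2)
river: ρ → (-2,17,16)
river: ρ → (16,15,-3)
river: ρ → (-3,15,16)
river: ρ → (16,17,-2)
river: ρ → (-2,19,7)
river: ρ → (7,9,-12)
river: ρ → (-12,15,4)
river: ρ → (4,17,-8)
river: ρ → (-8,15,6)
closes: descent 0, river 18
min |a| on river = 1

1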